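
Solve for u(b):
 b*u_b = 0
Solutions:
 u(b) = C1


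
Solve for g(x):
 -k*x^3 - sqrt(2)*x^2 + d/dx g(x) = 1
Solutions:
 g(x) = C1 + k*x^4/4 + sqrt(2)*x^3/3 + x


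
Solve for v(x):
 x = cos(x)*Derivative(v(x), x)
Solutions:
 v(x) = C1 + Integral(x/cos(x), x)


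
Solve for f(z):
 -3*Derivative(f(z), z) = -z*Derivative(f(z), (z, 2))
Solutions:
 f(z) = C1 + C2*z^4


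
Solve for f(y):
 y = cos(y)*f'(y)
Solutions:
 f(y) = C1 + Integral(y/cos(y), y)


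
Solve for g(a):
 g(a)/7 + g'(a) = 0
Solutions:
 g(a) = C1*exp(-a/7)


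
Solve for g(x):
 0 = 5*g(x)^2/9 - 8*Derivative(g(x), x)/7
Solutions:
 g(x) = -72/(C1 + 35*x)


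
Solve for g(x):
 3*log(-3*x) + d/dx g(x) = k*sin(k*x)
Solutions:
 g(x) = C1 + k*Piecewise((-cos(k*x)/k, Ne(k, 0)), (0, True)) - 3*x*log(-x) - 3*x*log(3) + 3*x


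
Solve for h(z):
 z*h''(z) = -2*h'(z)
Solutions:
 h(z) = C1 + C2/z


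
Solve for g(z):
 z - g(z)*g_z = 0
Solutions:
 g(z) = -sqrt(C1 + z^2)
 g(z) = sqrt(C1 + z^2)


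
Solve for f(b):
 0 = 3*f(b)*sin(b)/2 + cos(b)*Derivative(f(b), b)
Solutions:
 f(b) = C1*cos(b)^(3/2)


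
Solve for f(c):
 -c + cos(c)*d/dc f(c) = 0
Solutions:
 f(c) = C1 + Integral(c/cos(c), c)


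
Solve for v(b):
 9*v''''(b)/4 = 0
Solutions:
 v(b) = C1 + C2*b + C3*b^2 + C4*b^3


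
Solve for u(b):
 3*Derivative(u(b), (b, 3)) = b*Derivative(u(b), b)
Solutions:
 u(b) = C1 + Integral(C2*airyai(3^(2/3)*b/3) + C3*airybi(3^(2/3)*b/3), b)


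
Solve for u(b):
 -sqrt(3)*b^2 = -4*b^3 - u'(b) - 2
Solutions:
 u(b) = C1 - b^4 + sqrt(3)*b^3/3 - 2*b


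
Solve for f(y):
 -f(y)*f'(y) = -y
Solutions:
 f(y) = -sqrt(C1 + y^2)
 f(y) = sqrt(C1 + y^2)


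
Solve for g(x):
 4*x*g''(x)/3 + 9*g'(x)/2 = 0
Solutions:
 g(x) = C1 + C2/x^(19/8)


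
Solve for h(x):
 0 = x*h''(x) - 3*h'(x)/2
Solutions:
 h(x) = C1 + C2*x^(5/2)


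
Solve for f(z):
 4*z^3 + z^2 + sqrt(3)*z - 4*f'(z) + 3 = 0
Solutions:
 f(z) = C1 + z^4/4 + z^3/12 + sqrt(3)*z^2/8 + 3*z/4


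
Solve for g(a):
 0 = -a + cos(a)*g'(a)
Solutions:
 g(a) = C1 + Integral(a/cos(a), a)


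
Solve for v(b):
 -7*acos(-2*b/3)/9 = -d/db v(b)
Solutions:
 v(b) = C1 + 7*b*acos(-2*b/3)/9 + 7*sqrt(9 - 4*b^2)/18


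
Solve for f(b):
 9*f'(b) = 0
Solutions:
 f(b) = C1


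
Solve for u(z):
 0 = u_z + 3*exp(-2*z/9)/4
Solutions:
 u(z) = C1 + 27*exp(-2*z/9)/8


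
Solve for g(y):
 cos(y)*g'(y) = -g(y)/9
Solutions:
 g(y) = C1*(sin(y) - 1)^(1/18)/(sin(y) + 1)^(1/18)


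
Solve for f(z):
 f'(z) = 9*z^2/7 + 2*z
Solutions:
 f(z) = C1 + 3*z^3/7 + z^2


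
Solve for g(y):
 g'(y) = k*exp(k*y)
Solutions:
 g(y) = C1 + exp(k*y)


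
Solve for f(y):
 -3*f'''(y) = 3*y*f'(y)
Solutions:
 f(y) = C1 + Integral(C2*airyai(-y) + C3*airybi(-y), y)


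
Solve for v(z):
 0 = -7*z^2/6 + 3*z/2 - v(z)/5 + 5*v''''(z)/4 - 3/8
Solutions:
 v(z) = C1*exp(-sqrt(10)*z/5) + C2*exp(sqrt(10)*z/5) + C3*sin(sqrt(10)*z/5) + C4*cos(sqrt(10)*z/5) - 35*z^2/6 + 15*z/2 - 15/8


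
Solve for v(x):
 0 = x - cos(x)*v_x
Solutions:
 v(x) = C1 + Integral(x/cos(x), x)


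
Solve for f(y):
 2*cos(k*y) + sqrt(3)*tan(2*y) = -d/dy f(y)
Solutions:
 f(y) = C1 - 2*Piecewise((sin(k*y)/k, Ne(k, 0)), (y, True)) + sqrt(3)*log(cos(2*y))/2


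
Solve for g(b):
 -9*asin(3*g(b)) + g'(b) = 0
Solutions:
 Integral(1/asin(3*_y), (_y, g(b))) = C1 + 9*b


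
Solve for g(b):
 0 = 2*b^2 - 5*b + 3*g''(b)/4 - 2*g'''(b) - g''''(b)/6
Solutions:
 g(b) = C1 + C2*b + C3*exp(3*b*(-2 + 3*sqrt(2)/2)) + C4*exp(-3*b*(2 + 3*sqrt(2)/2)) - 2*b^4/9 - 34*b^3/27 - 32*b^2/3


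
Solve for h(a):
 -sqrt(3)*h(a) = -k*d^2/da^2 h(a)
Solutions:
 h(a) = C1*exp(-3^(1/4)*a*sqrt(1/k)) + C2*exp(3^(1/4)*a*sqrt(1/k))


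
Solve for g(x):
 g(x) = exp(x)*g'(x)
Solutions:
 g(x) = C1*exp(-exp(-x))


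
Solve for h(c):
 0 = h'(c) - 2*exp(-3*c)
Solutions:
 h(c) = C1 - 2*exp(-3*c)/3


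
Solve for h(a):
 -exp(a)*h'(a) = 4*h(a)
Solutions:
 h(a) = C1*exp(4*exp(-a))


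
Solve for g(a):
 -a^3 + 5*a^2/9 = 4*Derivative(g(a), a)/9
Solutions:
 g(a) = C1 - 9*a^4/16 + 5*a^3/12


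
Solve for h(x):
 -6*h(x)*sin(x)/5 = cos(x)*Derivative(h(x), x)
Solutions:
 h(x) = C1*cos(x)^(6/5)


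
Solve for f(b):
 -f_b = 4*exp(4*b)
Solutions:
 f(b) = C1 - exp(4*b)


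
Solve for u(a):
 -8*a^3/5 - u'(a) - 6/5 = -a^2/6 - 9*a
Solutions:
 u(a) = C1 - 2*a^4/5 + a^3/18 + 9*a^2/2 - 6*a/5


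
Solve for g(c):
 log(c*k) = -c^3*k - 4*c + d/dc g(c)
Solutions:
 g(c) = C1 + c^4*k/4 + 2*c^2 + c*log(c*k) - c


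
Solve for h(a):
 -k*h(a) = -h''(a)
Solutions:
 h(a) = C1*exp(-a*sqrt(k)) + C2*exp(a*sqrt(k))


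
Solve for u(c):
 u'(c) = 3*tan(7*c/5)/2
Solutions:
 u(c) = C1 - 15*log(cos(7*c/5))/14


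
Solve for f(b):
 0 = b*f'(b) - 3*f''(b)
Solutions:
 f(b) = C1 + C2*erfi(sqrt(6)*b/6)


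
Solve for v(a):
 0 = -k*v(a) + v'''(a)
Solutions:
 v(a) = C1*exp(a*k^(1/3)) + C2*exp(a*k^(1/3)*(-1 + sqrt(3)*I)/2) + C3*exp(-a*k^(1/3)*(1 + sqrt(3)*I)/2)


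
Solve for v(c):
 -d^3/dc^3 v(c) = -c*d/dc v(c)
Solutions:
 v(c) = C1 + Integral(C2*airyai(c) + C3*airybi(c), c)


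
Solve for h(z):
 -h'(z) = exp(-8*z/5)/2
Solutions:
 h(z) = C1 + 5*exp(-8*z/5)/16


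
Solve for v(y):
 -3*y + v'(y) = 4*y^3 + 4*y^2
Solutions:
 v(y) = C1 + y^4 + 4*y^3/3 + 3*y^2/2


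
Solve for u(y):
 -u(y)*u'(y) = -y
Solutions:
 u(y) = -sqrt(C1 + y^2)
 u(y) = sqrt(C1 + y^2)


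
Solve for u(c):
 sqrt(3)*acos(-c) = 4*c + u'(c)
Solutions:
 u(c) = C1 - 2*c^2 + sqrt(3)*(c*acos(-c) + sqrt(1 - c^2))


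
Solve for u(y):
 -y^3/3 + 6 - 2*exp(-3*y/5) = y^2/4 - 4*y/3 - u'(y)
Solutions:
 u(y) = C1 + y^4/12 + y^3/12 - 2*y^2/3 - 6*y - 10*exp(-3*y/5)/3


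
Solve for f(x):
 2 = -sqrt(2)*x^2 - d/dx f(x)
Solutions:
 f(x) = C1 - sqrt(2)*x^3/3 - 2*x


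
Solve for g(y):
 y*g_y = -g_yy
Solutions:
 g(y) = C1 + C2*erf(sqrt(2)*y/2)


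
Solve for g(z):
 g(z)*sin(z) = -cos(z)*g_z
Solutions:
 g(z) = C1*cos(z)


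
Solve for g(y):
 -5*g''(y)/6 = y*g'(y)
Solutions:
 g(y) = C1 + C2*erf(sqrt(15)*y/5)


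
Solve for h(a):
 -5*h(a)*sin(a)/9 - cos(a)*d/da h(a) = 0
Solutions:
 h(a) = C1*cos(a)^(5/9)


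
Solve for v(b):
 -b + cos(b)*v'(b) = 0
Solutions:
 v(b) = C1 + Integral(b/cos(b), b)


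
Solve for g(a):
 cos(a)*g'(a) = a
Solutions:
 g(a) = C1 + Integral(a/cos(a), a)


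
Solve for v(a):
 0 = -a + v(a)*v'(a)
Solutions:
 v(a) = -sqrt(C1 + a^2)
 v(a) = sqrt(C1 + a^2)


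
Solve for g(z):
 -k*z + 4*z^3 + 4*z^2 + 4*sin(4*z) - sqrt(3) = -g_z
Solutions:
 g(z) = C1 + k*z^2/2 - z^4 - 4*z^3/3 + sqrt(3)*z + cos(4*z)


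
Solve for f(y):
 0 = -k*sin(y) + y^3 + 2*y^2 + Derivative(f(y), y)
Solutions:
 f(y) = C1 - k*cos(y) - y^4/4 - 2*y^3/3


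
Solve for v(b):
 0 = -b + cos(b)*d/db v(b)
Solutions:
 v(b) = C1 + Integral(b/cos(b), b)


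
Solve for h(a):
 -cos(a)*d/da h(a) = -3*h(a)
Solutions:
 h(a) = C1*(sin(a) + 1)^(3/2)/(sin(a) - 1)^(3/2)


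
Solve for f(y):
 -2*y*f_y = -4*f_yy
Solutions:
 f(y) = C1 + C2*erfi(y/2)


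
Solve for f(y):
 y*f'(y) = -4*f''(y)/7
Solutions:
 f(y) = C1 + C2*erf(sqrt(14)*y/4)


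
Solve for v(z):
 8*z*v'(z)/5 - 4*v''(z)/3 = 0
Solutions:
 v(z) = C1 + C2*erfi(sqrt(15)*z/5)


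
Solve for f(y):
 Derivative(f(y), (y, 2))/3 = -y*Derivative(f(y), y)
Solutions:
 f(y) = C1 + C2*erf(sqrt(6)*y/2)


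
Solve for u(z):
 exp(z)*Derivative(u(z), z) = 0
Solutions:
 u(z) = C1


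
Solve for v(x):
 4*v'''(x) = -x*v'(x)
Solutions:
 v(x) = C1 + Integral(C2*airyai(-2^(1/3)*x/2) + C3*airybi(-2^(1/3)*x/2), x)


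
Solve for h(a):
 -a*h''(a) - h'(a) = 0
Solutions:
 h(a) = C1 + C2*log(a)


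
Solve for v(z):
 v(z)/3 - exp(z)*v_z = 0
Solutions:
 v(z) = C1*exp(-exp(-z)/3)


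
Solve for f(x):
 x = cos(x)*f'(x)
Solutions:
 f(x) = C1 + Integral(x/cos(x), x)


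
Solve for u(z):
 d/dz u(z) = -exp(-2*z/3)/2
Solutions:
 u(z) = C1 + 3*exp(-2*z/3)/4


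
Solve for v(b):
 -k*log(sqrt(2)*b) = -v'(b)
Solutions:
 v(b) = C1 + b*k*log(b) - b*k + b*k*log(2)/2


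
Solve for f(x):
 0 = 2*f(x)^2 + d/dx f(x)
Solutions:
 f(x) = 1/(C1 + 2*x)


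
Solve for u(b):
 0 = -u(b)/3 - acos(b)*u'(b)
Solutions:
 u(b) = C1*exp(-Integral(1/acos(b), b)/3)


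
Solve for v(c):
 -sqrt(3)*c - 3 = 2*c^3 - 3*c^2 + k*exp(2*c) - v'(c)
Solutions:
 v(c) = C1 + c^4/2 - c^3 + sqrt(3)*c^2/2 + 3*c + k*exp(2*c)/2


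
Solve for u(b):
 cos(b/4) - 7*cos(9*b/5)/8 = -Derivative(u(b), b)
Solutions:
 u(b) = C1 - 4*sin(b/4) + 35*sin(9*b/5)/72


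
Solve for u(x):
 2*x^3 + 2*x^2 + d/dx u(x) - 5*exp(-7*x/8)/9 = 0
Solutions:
 u(x) = C1 - x^4/2 - 2*x^3/3 - 40*exp(-7*x/8)/63


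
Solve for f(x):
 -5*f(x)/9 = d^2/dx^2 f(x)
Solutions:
 f(x) = C1*sin(sqrt(5)*x/3) + C2*cos(sqrt(5)*x/3)


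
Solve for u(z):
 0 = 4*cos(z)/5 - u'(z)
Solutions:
 u(z) = C1 + 4*sin(z)/5


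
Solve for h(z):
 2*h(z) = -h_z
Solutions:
 h(z) = C1*exp(-2*z)


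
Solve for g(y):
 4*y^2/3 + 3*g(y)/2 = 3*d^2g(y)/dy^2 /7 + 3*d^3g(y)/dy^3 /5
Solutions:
 g(y) = C1*exp(-y*(10*10^(2/3)/(21*sqrt(190281) + 9161)^(1/3) + 20 + 10^(1/3)*(21*sqrt(190281) + 9161)^(1/3))/84)*sin(10^(1/3)*sqrt(3)*y*(-(21*sqrt(190281) + 9161)^(1/3) + 10*10^(1/3)/(21*sqrt(190281) + 9161)^(1/3))/84) + C2*exp(-y*(10*10^(2/3)/(21*sqrt(190281) + 9161)^(1/3) + 20 + 10^(1/3)*(21*sqrt(190281) + 9161)^(1/3))/84)*cos(10^(1/3)*sqrt(3)*y*(-(21*sqrt(190281) + 9161)^(1/3) + 10*10^(1/3)/(21*sqrt(190281) + 9161)^(1/3))/84) + C3*exp(y*(-10 + 10*10^(2/3)/(21*sqrt(190281) + 9161)^(1/3) + 10^(1/3)*(21*sqrt(190281) + 9161)^(1/3))/42) - 8*y^2/9 - 32/63


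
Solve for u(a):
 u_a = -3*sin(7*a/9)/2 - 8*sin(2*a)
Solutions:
 u(a) = C1 + 27*cos(7*a/9)/14 + 4*cos(2*a)


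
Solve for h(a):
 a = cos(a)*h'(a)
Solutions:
 h(a) = C1 + Integral(a/cos(a), a)


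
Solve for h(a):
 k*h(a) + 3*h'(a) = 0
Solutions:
 h(a) = C1*exp(-a*k/3)


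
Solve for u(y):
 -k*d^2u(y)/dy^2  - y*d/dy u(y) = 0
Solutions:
 u(y) = C1 + C2*sqrt(k)*erf(sqrt(2)*y*sqrt(1/k)/2)


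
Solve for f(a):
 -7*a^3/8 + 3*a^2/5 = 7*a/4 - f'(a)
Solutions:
 f(a) = C1 + 7*a^4/32 - a^3/5 + 7*a^2/8


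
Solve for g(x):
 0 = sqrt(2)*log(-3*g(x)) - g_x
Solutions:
 -sqrt(2)*Integral(1/(log(-_y) + log(3)), (_y, g(x)))/2 = C1 - x


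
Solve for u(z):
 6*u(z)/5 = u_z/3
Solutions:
 u(z) = C1*exp(18*z/5)


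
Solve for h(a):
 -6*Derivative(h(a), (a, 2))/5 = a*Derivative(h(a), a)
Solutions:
 h(a) = C1 + C2*erf(sqrt(15)*a/6)


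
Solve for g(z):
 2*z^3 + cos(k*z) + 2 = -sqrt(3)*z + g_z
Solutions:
 g(z) = C1 + z^4/2 + sqrt(3)*z^2/2 + 2*z + sin(k*z)/k


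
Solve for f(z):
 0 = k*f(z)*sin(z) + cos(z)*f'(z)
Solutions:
 f(z) = C1*exp(k*log(cos(z)))


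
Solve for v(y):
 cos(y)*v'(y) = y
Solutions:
 v(y) = C1 + Integral(y/cos(y), y)


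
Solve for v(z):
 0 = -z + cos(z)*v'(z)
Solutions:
 v(z) = C1 + Integral(z/cos(z), z)


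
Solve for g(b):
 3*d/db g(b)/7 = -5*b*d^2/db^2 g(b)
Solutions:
 g(b) = C1 + C2*b^(32/35)


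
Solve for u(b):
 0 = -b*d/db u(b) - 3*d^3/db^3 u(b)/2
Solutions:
 u(b) = C1 + Integral(C2*airyai(-2^(1/3)*3^(2/3)*b/3) + C3*airybi(-2^(1/3)*3^(2/3)*b/3), b)


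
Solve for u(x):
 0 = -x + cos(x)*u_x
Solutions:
 u(x) = C1 + Integral(x/cos(x), x)


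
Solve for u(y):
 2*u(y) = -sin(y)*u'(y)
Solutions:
 u(y) = C1*(cos(y) + 1)/(cos(y) - 1)


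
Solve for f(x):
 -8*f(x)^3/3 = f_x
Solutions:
 f(x) = -sqrt(6)*sqrt(-1/(C1 - 8*x))/2
 f(x) = sqrt(6)*sqrt(-1/(C1 - 8*x))/2


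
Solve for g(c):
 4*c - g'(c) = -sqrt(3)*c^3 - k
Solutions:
 g(c) = C1 + sqrt(3)*c^4/4 + 2*c^2 + c*k


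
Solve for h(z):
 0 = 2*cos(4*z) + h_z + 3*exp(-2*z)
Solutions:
 h(z) = C1 - sin(4*z)/2 + 3*exp(-2*z)/2


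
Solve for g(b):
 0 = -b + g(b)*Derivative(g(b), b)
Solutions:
 g(b) = -sqrt(C1 + b^2)
 g(b) = sqrt(C1 + b^2)


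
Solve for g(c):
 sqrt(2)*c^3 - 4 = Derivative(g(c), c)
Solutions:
 g(c) = C1 + sqrt(2)*c^4/4 - 4*c


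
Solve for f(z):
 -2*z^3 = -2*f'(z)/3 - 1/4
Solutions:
 f(z) = C1 + 3*z^4/4 - 3*z/8


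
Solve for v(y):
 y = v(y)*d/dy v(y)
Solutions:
 v(y) = -sqrt(C1 + y^2)
 v(y) = sqrt(C1 + y^2)


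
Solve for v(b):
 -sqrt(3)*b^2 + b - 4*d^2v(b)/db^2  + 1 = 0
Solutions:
 v(b) = C1 + C2*b - sqrt(3)*b^4/48 + b^3/24 + b^2/8


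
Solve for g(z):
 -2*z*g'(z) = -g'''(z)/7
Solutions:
 g(z) = C1 + Integral(C2*airyai(14^(1/3)*z) + C3*airybi(14^(1/3)*z), z)


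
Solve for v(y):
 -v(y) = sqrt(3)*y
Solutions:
 v(y) = -sqrt(3)*y


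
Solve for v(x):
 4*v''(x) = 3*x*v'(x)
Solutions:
 v(x) = C1 + C2*erfi(sqrt(6)*x/4)


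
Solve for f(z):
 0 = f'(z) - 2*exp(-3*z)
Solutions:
 f(z) = C1 - 2*exp(-3*z)/3


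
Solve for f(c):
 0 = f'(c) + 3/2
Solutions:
 f(c) = C1 - 3*c/2


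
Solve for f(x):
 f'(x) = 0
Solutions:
 f(x) = C1


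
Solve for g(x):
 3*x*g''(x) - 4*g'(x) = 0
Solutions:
 g(x) = C1 + C2*x^(7/3)


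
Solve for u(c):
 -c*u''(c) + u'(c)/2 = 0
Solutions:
 u(c) = C1 + C2*c^(3/2)


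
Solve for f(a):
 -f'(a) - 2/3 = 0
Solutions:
 f(a) = C1 - 2*a/3


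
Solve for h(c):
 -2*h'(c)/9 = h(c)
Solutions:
 h(c) = C1*exp(-9*c/2)


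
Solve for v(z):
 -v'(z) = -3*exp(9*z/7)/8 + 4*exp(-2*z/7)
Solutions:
 v(z) = C1 + 7*exp(9*z/7)/24 + 14*exp(-2*z/7)


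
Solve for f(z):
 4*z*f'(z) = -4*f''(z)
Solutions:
 f(z) = C1 + C2*erf(sqrt(2)*z/2)


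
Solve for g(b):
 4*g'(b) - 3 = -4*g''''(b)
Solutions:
 g(b) = C1 + C4*exp(-b) + 3*b/4 + (C2*sin(sqrt(3)*b/2) + C3*cos(sqrt(3)*b/2))*exp(b/2)


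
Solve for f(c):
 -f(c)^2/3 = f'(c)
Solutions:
 f(c) = 3/(C1 + c)


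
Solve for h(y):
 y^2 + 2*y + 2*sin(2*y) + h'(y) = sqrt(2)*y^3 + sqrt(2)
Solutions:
 h(y) = C1 + sqrt(2)*y^4/4 - y^3/3 - y^2 + sqrt(2)*y + cos(2*y)


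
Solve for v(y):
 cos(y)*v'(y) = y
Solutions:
 v(y) = C1 + Integral(y/cos(y), y)


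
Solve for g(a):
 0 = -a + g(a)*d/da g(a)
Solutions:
 g(a) = -sqrt(C1 + a^2)
 g(a) = sqrt(C1 + a^2)


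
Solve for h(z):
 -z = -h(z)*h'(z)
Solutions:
 h(z) = -sqrt(C1 + z^2)
 h(z) = sqrt(C1 + z^2)


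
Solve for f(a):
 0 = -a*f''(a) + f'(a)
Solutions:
 f(a) = C1 + C2*a^2


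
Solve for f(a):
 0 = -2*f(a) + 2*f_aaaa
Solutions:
 f(a) = C1*exp(-a) + C2*exp(a) + C3*sin(a) + C4*cos(a)


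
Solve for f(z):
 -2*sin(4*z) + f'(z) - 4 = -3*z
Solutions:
 f(z) = C1 - 3*z^2/2 + 4*z - cos(4*z)/2


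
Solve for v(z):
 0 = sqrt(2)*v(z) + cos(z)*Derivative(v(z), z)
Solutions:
 v(z) = C1*(sin(z) - 1)^(sqrt(2)/2)/(sin(z) + 1)^(sqrt(2)/2)


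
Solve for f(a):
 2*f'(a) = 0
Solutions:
 f(a) = C1


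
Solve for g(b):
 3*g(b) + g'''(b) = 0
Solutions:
 g(b) = C3*exp(-3^(1/3)*b) + (C1*sin(3^(5/6)*b/2) + C2*cos(3^(5/6)*b/2))*exp(3^(1/3)*b/2)


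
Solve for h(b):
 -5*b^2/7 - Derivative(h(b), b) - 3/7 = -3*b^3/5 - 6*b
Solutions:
 h(b) = C1 + 3*b^4/20 - 5*b^3/21 + 3*b^2 - 3*b/7


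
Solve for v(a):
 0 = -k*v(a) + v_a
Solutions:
 v(a) = C1*exp(a*k)


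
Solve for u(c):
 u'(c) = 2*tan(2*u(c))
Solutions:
 u(c) = -asin(C1*exp(4*c))/2 + pi/2
 u(c) = asin(C1*exp(4*c))/2


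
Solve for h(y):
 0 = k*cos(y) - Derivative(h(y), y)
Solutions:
 h(y) = C1 + k*sin(y)


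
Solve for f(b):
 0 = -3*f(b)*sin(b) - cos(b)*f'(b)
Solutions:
 f(b) = C1*cos(b)^3


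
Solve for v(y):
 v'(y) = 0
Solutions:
 v(y) = C1


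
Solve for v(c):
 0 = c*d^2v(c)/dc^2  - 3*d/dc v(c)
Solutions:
 v(c) = C1 + C2*c^4


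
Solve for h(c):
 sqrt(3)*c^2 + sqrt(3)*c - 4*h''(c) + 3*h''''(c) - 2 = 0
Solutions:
 h(c) = C1 + C2*c + C3*exp(-2*sqrt(3)*c/3) + C4*exp(2*sqrt(3)*c/3) + sqrt(3)*c^4/48 + sqrt(3)*c^3/24 + c^2*(-4 + 3*sqrt(3))/16


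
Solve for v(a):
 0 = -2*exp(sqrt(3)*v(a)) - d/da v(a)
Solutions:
 v(a) = sqrt(3)*(2*log(1/(C1 + 2*a)) - log(3))/6


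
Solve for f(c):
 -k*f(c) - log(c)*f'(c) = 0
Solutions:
 f(c) = C1*exp(-k*li(c))


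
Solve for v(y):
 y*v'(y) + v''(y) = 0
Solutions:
 v(y) = C1 + C2*erf(sqrt(2)*y/2)


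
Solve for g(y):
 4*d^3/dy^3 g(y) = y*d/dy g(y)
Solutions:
 g(y) = C1 + Integral(C2*airyai(2^(1/3)*y/2) + C3*airybi(2^(1/3)*y/2), y)


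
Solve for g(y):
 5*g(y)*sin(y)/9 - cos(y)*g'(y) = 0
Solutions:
 g(y) = C1/cos(y)^(5/9)


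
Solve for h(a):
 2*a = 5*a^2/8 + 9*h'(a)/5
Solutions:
 h(a) = C1 - 25*a^3/216 + 5*a^2/9


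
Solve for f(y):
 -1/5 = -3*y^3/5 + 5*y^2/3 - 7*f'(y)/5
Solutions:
 f(y) = C1 - 3*y^4/28 + 25*y^3/63 + y/7


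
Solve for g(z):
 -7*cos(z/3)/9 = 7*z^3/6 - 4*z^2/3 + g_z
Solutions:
 g(z) = C1 - 7*z^4/24 + 4*z^3/9 - 7*sin(z/3)/3


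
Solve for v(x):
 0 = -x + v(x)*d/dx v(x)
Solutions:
 v(x) = -sqrt(C1 + x^2)
 v(x) = sqrt(C1 + x^2)


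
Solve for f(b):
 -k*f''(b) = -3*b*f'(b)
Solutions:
 f(b) = C1 + C2*erf(sqrt(6)*b*sqrt(-1/k)/2)/sqrt(-1/k)


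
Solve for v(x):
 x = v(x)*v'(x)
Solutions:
 v(x) = -sqrt(C1 + x^2)
 v(x) = sqrt(C1 + x^2)


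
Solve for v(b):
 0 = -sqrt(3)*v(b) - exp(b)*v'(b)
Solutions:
 v(b) = C1*exp(sqrt(3)*exp(-b))


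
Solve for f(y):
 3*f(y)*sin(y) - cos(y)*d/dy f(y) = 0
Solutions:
 f(y) = C1/cos(y)^3


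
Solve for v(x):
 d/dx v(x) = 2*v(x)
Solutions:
 v(x) = C1*exp(2*x)


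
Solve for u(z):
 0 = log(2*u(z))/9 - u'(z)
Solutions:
 -9*Integral(1/(log(_y) + log(2)), (_y, u(z))) = C1 - z


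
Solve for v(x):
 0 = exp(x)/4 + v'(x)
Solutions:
 v(x) = C1 - exp(x)/4


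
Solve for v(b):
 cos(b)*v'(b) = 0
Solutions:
 v(b) = C1


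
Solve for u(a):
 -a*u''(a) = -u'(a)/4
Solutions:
 u(a) = C1 + C2*a^(5/4)


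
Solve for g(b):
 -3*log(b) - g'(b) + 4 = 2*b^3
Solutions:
 g(b) = C1 - b^4/2 - 3*b*log(b) + 7*b


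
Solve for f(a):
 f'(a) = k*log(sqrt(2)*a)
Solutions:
 f(a) = C1 + a*k*log(a) - a*k + a*k*log(2)/2


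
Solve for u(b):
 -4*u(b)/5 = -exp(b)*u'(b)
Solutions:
 u(b) = C1*exp(-4*exp(-b)/5)


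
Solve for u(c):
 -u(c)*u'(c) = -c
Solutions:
 u(c) = -sqrt(C1 + c^2)
 u(c) = sqrt(C1 + c^2)


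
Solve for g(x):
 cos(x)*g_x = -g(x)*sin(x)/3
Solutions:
 g(x) = C1*cos(x)^(1/3)


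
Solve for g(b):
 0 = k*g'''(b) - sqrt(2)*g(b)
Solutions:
 g(b) = C1*exp(2^(1/6)*b*(1/k)^(1/3)) + C2*exp(2^(1/6)*b*(-1 + sqrt(3)*I)*(1/k)^(1/3)/2) + C3*exp(-2^(1/6)*b*(1 + sqrt(3)*I)*(1/k)^(1/3)/2)


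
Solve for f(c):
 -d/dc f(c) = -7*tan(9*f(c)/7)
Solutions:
 f(c) = -7*asin(C1*exp(9*c))/9 + 7*pi/9
 f(c) = 7*asin(C1*exp(9*c))/9


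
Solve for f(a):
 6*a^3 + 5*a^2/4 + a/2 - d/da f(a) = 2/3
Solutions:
 f(a) = C1 + 3*a^4/2 + 5*a^3/12 + a^2/4 - 2*a/3


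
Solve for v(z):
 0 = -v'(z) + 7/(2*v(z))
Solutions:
 v(z) = -sqrt(C1 + 7*z)
 v(z) = sqrt(C1 + 7*z)


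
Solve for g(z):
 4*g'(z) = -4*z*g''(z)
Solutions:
 g(z) = C1 + C2*log(z)


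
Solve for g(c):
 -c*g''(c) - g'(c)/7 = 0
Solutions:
 g(c) = C1 + C2*c^(6/7)


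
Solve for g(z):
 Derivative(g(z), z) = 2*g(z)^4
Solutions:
 g(z) = (-1/(C1 + 6*z))^(1/3)
 g(z) = (-1/(C1 + 2*z))^(1/3)*(-3^(2/3) - 3*3^(1/6)*I)/6
 g(z) = (-1/(C1 + 2*z))^(1/3)*(-3^(2/3) + 3*3^(1/6)*I)/6


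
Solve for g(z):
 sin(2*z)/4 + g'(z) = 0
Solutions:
 g(z) = C1 + cos(2*z)/8


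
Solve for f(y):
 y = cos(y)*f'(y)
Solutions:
 f(y) = C1 + Integral(y/cos(y), y)


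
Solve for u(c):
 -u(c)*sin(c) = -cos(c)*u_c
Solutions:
 u(c) = C1/cos(c)


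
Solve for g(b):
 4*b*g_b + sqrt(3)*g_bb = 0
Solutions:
 g(b) = C1 + C2*erf(sqrt(2)*3^(3/4)*b/3)


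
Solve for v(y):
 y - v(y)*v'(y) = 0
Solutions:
 v(y) = -sqrt(C1 + y^2)
 v(y) = sqrt(C1 + y^2)


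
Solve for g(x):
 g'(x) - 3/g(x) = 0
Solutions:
 g(x) = -sqrt(C1 + 6*x)
 g(x) = sqrt(C1 + 6*x)


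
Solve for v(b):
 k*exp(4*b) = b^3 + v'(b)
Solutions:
 v(b) = C1 - b^4/4 + k*exp(4*b)/4


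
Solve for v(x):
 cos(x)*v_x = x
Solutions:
 v(x) = C1 + Integral(x/cos(x), x)


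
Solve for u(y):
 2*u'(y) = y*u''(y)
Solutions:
 u(y) = C1 + C2*y^3


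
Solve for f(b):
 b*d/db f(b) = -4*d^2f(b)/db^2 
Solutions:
 f(b) = C1 + C2*erf(sqrt(2)*b/4)


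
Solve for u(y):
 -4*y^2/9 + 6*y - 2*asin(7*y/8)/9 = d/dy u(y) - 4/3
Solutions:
 u(y) = C1 - 4*y^3/27 + 3*y^2 - 2*y*asin(7*y/8)/9 + 4*y/3 - 2*sqrt(64 - 49*y^2)/63


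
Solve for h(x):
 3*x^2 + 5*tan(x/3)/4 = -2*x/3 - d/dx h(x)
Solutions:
 h(x) = C1 - x^3 - x^2/3 + 15*log(cos(x/3))/4


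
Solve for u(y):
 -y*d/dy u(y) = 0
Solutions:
 u(y) = C1


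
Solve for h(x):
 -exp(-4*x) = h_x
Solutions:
 h(x) = C1 + exp(-4*x)/4


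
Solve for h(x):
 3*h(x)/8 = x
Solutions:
 h(x) = 8*x/3


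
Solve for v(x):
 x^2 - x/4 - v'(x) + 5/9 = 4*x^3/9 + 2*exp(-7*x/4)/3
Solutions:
 v(x) = C1 - x^4/9 + x^3/3 - x^2/8 + 5*x/9 + 8*exp(-7*x/4)/21


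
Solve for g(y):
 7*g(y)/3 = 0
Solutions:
 g(y) = 0


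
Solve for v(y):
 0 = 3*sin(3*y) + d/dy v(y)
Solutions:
 v(y) = C1 + cos(3*y)


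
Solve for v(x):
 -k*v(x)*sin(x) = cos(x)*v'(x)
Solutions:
 v(x) = C1*exp(k*log(cos(x)))


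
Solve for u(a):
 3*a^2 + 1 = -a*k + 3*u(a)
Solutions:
 u(a) = a^2 + a*k/3 + 1/3


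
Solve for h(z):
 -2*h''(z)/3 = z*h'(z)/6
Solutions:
 h(z) = C1 + C2*erf(sqrt(2)*z/4)


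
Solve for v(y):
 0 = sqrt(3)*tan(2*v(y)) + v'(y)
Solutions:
 v(y) = -asin(C1*exp(-2*sqrt(3)*y))/2 + pi/2
 v(y) = asin(C1*exp(-2*sqrt(3)*y))/2


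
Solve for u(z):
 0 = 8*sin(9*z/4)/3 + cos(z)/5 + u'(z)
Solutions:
 u(z) = C1 - sin(z)/5 + 32*cos(9*z/4)/27


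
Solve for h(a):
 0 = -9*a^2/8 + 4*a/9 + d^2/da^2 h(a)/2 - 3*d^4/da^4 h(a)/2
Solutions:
 h(a) = C1 + C2*a + C3*exp(-sqrt(3)*a/3) + C4*exp(sqrt(3)*a/3) + 3*a^4/16 - 4*a^3/27 + 27*a^2/4


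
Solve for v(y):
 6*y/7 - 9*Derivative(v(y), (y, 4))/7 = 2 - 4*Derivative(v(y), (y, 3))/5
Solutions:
 v(y) = C1 + C2*y + C3*y^2 + C4*exp(28*y/45) - 5*y^4/112 + 305*y^3/2352


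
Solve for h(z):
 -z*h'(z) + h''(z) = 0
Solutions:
 h(z) = C1 + C2*erfi(sqrt(2)*z/2)


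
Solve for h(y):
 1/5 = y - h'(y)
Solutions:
 h(y) = C1 + y^2/2 - y/5


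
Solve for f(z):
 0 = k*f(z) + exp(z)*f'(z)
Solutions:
 f(z) = C1*exp(k*exp(-z))


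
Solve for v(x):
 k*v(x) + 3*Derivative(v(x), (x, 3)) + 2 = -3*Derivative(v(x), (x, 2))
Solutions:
 v(x) = C1*exp(-x*((9*k/2 + sqrt((9*k + 2)^2 - 4)/2 + 1)^(1/3) + 1 + (9*k/2 + sqrt((9*k + 2)^2 - 4)/2 + 1)^(-1/3))/3) + C2*exp(x*((9*k/2 + sqrt((9*k + 2)^2 - 4)/2 + 1)^(1/3) - sqrt(3)*I*(9*k/2 + sqrt((9*k + 2)^2 - 4)/2 + 1)^(1/3) - 2 - 4/((-1 + sqrt(3)*I)*(9*k/2 + sqrt((9*k + 2)^2 - 4)/2 + 1)^(1/3)))/6) + C3*exp(x*((9*k/2 + sqrt((9*k + 2)^2 - 4)/2 + 1)^(1/3) + sqrt(3)*I*(9*k/2 + sqrt((9*k + 2)^2 - 4)/2 + 1)^(1/3) - 2 + 4/((1 + sqrt(3)*I)*(9*k/2 + sqrt((9*k + 2)^2 - 4)/2 + 1)^(1/3)))/6) - 2/k


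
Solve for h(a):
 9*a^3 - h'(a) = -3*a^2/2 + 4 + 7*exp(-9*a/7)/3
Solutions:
 h(a) = C1 + 9*a^4/4 + a^3/2 - 4*a + 49*exp(-9*a/7)/27


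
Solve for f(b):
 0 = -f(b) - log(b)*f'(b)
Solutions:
 f(b) = C1*exp(-li(b))


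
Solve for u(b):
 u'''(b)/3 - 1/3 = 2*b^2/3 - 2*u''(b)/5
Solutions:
 u(b) = C1 + C2*b + C3*exp(-6*b/5) + 5*b^4/36 - 25*b^3/54 + 85*b^2/54


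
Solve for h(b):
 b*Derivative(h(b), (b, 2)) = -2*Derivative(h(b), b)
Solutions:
 h(b) = C1 + C2/b


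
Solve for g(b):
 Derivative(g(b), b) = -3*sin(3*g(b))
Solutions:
 g(b) = -acos((-C1 - exp(18*b))/(C1 - exp(18*b)))/3 + 2*pi/3
 g(b) = acos((-C1 - exp(18*b))/(C1 - exp(18*b)))/3


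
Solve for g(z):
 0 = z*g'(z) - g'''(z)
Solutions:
 g(z) = C1 + Integral(C2*airyai(z) + C3*airybi(z), z)


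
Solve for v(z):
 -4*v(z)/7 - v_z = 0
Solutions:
 v(z) = C1*exp(-4*z/7)


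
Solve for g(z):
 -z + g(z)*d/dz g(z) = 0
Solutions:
 g(z) = -sqrt(C1 + z^2)
 g(z) = sqrt(C1 + z^2)


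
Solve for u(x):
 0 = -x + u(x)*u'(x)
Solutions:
 u(x) = -sqrt(C1 + x^2)
 u(x) = sqrt(C1 + x^2)


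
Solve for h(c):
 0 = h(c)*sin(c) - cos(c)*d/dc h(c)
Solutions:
 h(c) = C1/cos(c)


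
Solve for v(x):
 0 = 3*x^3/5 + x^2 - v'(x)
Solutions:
 v(x) = C1 + 3*x^4/20 + x^3/3


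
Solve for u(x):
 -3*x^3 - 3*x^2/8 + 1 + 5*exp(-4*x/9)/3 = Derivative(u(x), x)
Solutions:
 u(x) = C1 - 3*x^4/4 - x^3/8 + x - 15*exp(-4*x/9)/4


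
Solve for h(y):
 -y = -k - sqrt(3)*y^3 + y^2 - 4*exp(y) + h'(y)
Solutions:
 h(y) = C1 + k*y + sqrt(3)*y^4/4 - y^3/3 - y^2/2 + 4*exp(y)


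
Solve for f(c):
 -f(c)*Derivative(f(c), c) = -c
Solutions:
 f(c) = -sqrt(C1 + c^2)
 f(c) = sqrt(C1 + c^2)


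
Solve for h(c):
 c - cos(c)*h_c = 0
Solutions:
 h(c) = C1 + Integral(c/cos(c), c)


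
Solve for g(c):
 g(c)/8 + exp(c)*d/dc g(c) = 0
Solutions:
 g(c) = C1*exp(exp(-c)/8)


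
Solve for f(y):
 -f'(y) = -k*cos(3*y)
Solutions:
 f(y) = C1 + k*sin(3*y)/3


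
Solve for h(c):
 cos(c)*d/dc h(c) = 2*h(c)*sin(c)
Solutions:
 h(c) = C1/cos(c)^2


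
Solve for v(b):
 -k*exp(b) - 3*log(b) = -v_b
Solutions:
 v(b) = C1 + 3*b*log(b) - 3*b + k*exp(b)


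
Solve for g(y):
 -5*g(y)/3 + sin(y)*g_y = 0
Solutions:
 g(y) = C1*(cos(y) - 1)^(5/6)/(cos(y) + 1)^(5/6)


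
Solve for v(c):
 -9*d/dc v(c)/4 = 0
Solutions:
 v(c) = C1


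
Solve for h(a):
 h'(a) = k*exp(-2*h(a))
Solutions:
 h(a) = log(-sqrt(C1 + 2*a*k))
 h(a) = log(C1 + 2*a*k)/2


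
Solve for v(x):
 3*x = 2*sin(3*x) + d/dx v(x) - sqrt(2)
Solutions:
 v(x) = C1 + 3*x^2/2 + sqrt(2)*x + 2*cos(3*x)/3


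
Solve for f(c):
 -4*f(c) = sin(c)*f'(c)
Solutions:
 f(c) = C1*(cos(c)^2 + 2*cos(c) + 1)/(cos(c)^2 - 2*cos(c) + 1)


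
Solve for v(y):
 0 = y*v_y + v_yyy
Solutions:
 v(y) = C1 + Integral(C2*airyai(-y) + C3*airybi(-y), y)


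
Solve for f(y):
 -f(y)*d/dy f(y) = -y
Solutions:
 f(y) = -sqrt(C1 + y^2)
 f(y) = sqrt(C1 + y^2)


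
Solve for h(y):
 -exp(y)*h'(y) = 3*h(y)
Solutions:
 h(y) = C1*exp(3*exp(-y))


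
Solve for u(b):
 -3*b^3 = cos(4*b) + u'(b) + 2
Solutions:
 u(b) = C1 - 3*b^4/4 - 2*b - sin(4*b)/4


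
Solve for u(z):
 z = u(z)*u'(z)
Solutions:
 u(z) = -sqrt(C1 + z^2)
 u(z) = sqrt(C1 + z^2)


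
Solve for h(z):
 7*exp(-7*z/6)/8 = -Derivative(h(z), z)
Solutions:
 h(z) = C1 + 3*exp(-7*z/6)/4


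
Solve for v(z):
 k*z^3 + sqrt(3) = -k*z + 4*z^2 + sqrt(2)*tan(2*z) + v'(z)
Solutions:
 v(z) = C1 + k*z^4/4 + k*z^2/2 - 4*z^3/3 + sqrt(3)*z + sqrt(2)*log(cos(2*z))/2


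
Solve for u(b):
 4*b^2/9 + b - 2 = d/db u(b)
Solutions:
 u(b) = C1 + 4*b^3/27 + b^2/2 - 2*b


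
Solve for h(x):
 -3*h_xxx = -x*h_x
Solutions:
 h(x) = C1 + Integral(C2*airyai(3^(2/3)*x/3) + C3*airybi(3^(2/3)*x/3), x)


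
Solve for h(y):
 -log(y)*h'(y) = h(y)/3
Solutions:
 h(y) = C1*exp(-li(y)/3)


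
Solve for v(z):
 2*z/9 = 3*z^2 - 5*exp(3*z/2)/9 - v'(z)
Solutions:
 v(z) = C1 + z^3 - z^2/9 - 10*exp(3*z/2)/27


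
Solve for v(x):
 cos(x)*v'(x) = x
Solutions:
 v(x) = C1 + Integral(x/cos(x), x)


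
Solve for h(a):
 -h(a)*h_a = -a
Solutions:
 h(a) = -sqrt(C1 + a^2)
 h(a) = sqrt(C1 + a^2)


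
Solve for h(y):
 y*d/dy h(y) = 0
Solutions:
 h(y) = C1


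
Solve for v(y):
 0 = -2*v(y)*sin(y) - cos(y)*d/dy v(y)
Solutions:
 v(y) = C1*cos(y)^2


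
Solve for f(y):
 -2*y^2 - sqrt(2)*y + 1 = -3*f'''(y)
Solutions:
 f(y) = C1 + C2*y + C3*y^2 + y^5/90 + sqrt(2)*y^4/72 - y^3/18


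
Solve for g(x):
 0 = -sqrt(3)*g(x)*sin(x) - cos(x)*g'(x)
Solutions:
 g(x) = C1*cos(x)^(sqrt(3))


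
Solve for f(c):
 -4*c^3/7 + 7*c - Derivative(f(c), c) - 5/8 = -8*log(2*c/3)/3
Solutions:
 f(c) = C1 - c^4/7 + 7*c^2/2 + 8*c*log(c)/3 - 79*c/24 - 8*c*log(3)/3 + 8*c*log(2)/3


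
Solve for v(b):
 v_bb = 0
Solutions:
 v(b) = C1 + C2*b


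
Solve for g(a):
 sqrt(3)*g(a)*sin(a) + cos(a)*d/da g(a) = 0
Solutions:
 g(a) = C1*cos(a)^(sqrt(3))


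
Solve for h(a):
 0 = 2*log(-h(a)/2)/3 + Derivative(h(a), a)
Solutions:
 3*Integral(1/(log(-_y) - log(2)), (_y, h(a)))/2 = C1 - a


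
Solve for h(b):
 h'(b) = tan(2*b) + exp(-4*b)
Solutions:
 h(b) = C1 + log(tan(2*b)^2 + 1)/4 - exp(-4*b)/4


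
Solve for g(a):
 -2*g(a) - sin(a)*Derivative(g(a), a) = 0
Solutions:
 g(a) = C1*(cos(a) + 1)/(cos(a) - 1)


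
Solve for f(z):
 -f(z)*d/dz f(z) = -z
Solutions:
 f(z) = -sqrt(C1 + z^2)
 f(z) = sqrt(C1 + z^2)


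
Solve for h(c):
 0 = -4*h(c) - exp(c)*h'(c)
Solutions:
 h(c) = C1*exp(4*exp(-c))


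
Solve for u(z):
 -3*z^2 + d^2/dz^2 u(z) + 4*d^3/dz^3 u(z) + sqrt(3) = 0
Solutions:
 u(z) = C1 + C2*z + C3*exp(-z/4) + z^4/4 - 4*z^3 + z^2*(48 - sqrt(3)/2)


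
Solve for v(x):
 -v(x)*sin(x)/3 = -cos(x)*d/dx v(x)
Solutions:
 v(x) = C1/cos(x)^(1/3)


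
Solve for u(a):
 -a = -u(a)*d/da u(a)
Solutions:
 u(a) = -sqrt(C1 + a^2)
 u(a) = sqrt(C1 + a^2)


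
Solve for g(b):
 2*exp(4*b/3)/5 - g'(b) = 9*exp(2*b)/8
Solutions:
 g(b) = C1 + 3*exp(4*b/3)/10 - 9*exp(2*b)/16


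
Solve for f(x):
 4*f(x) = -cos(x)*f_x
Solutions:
 f(x) = C1*(sin(x)^2 - 2*sin(x) + 1)/(sin(x)^2 + 2*sin(x) + 1)


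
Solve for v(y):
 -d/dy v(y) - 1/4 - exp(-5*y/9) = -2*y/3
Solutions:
 v(y) = C1 + y^2/3 - y/4 + 9*exp(-5*y/9)/5


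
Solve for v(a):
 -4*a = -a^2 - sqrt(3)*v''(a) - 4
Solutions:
 v(a) = C1 + C2*a - sqrt(3)*a^4/36 + 2*sqrt(3)*a^3/9 - 2*sqrt(3)*a^2/3


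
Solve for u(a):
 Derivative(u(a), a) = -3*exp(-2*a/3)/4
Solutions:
 u(a) = C1 + 9*exp(-2*a/3)/8


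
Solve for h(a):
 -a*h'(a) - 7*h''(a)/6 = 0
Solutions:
 h(a) = C1 + C2*erf(sqrt(21)*a/7)


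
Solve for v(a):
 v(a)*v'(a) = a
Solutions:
 v(a) = -sqrt(C1 + a^2)
 v(a) = sqrt(C1 + a^2)


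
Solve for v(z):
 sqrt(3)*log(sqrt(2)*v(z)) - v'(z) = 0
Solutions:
 -2*sqrt(3)*Integral(1/(2*log(_y) + log(2)), (_y, v(z)))/3 = C1 - z


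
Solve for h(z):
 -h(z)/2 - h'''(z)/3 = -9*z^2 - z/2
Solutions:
 h(z) = C3*exp(-2^(2/3)*3^(1/3)*z/2) + 18*z^2 + z + (C1*sin(2^(2/3)*3^(5/6)*z/4) + C2*cos(2^(2/3)*3^(5/6)*z/4))*exp(2^(2/3)*3^(1/3)*z/4)


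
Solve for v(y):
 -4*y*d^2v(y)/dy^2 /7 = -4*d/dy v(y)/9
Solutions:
 v(y) = C1 + C2*y^(16/9)


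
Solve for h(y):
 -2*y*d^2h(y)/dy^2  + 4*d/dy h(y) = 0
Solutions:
 h(y) = C1 + C2*y^3


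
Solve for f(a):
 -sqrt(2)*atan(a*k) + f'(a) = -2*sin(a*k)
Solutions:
 f(a) = C1 - 2*Piecewise((-cos(a*k)/k, Ne(k, 0)), (0, True)) + sqrt(2)*Piecewise((a*atan(a*k) - log(a^2*k^2 + 1)/(2*k), Ne(k, 0)), (0, True))


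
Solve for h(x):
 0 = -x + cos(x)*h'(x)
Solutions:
 h(x) = C1 + Integral(x/cos(x), x)


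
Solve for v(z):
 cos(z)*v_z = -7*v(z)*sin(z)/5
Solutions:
 v(z) = C1*cos(z)^(7/5)


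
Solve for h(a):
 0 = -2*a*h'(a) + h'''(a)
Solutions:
 h(a) = C1 + Integral(C2*airyai(2^(1/3)*a) + C3*airybi(2^(1/3)*a), a)


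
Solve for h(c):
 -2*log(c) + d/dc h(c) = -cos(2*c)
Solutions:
 h(c) = C1 + 2*c*log(c) - 2*c - sin(2*c)/2


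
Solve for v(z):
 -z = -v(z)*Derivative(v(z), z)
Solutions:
 v(z) = -sqrt(C1 + z^2)
 v(z) = sqrt(C1 + z^2)


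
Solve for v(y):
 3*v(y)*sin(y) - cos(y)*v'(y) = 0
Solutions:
 v(y) = C1/cos(y)^3


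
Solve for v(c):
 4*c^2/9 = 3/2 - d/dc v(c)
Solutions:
 v(c) = C1 - 4*c^3/27 + 3*c/2


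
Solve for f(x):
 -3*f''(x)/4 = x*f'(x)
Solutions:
 f(x) = C1 + C2*erf(sqrt(6)*x/3)


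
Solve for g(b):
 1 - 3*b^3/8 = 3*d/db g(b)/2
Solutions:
 g(b) = C1 - b^4/16 + 2*b/3


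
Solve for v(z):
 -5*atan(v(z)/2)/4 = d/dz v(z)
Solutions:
 Integral(1/atan(_y/2), (_y, v(z))) = C1 - 5*z/4


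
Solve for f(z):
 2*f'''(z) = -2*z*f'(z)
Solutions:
 f(z) = C1 + Integral(C2*airyai(-z) + C3*airybi(-z), z)


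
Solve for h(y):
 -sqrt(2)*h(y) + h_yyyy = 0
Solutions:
 h(y) = C1*exp(-2^(1/8)*y) + C2*exp(2^(1/8)*y) + C3*sin(2^(1/8)*y) + C4*cos(2^(1/8)*y)


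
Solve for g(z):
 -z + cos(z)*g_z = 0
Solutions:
 g(z) = C1 + Integral(z/cos(z), z)


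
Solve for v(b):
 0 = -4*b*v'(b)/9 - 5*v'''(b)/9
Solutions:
 v(b) = C1 + Integral(C2*airyai(-10^(2/3)*b/5) + C3*airybi(-10^(2/3)*b/5), b)


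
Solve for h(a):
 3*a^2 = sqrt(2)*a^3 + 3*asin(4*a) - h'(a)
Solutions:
 h(a) = C1 + sqrt(2)*a^4/4 - a^3 + 3*a*asin(4*a) + 3*sqrt(1 - 16*a^2)/4


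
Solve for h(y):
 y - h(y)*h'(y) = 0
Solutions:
 h(y) = -sqrt(C1 + y^2)
 h(y) = sqrt(C1 + y^2)


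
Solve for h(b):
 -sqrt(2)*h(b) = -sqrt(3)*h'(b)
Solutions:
 h(b) = C1*exp(sqrt(6)*b/3)


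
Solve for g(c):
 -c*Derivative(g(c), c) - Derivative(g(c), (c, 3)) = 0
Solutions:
 g(c) = C1 + Integral(C2*airyai(-c) + C3*airybi(-c), c)


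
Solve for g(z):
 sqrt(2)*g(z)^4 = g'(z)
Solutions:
 g(z) = (-1/(C1 + 3*sqrt(2)*z))^(1/3)
 g(z) = (-1/(C1 + sqrt(2)*z))^(1/3)*(-3^(2/3) - 3*3^(1/6)*I)/6
 g(z) = (-1/(C1 + sqrt(2)*z))^(1/3)*(-3^(2/3) + 3*3^(1/6)*I)/6


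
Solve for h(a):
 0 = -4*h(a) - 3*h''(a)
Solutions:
 h(a) = C1*sin(2*sqrt(3)*a/3) + C2*cos(2*sqrt(3)*a/3)


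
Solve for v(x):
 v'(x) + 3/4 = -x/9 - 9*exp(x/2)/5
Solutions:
 v(x) = C1 - x^2/18 - 3*x/4 - 18*exp(x/2)/5


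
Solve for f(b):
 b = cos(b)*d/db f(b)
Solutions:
 f(b) = C1 + Integral(b/cos(b), b)


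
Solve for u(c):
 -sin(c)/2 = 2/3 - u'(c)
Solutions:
 u(c) = C1 + 2*c/3 - cos(c)/2


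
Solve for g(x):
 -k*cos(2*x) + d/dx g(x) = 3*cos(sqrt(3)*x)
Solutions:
 g(x) = C1 + k*sin(2*x)/2 + sqrt(3)*sin(sqrt(3)*x)


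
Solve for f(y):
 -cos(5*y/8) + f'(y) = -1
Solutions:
 f(y) = C1 - y + 8*sin(5*y/8)/5


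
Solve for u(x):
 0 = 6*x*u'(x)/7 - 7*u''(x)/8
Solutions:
 u(x) = C1 + C2*erfi(2*sqrt(6)*x/7)


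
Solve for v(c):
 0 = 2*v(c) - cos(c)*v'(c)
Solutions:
 v(c) = C1*(sin(c) + 1)/(sin(c) - 1)


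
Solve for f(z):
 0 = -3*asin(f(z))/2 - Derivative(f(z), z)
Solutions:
 Integral(1/asin(_y), (_y, f(z))) = C1 - 3*z/2


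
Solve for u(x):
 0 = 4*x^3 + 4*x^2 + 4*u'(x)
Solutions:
 u(x) = C1 - x^4/4 - x^3/3


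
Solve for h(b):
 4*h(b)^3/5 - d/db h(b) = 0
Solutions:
 h(b) = -sqrt(10)*sqrt(-1/(C1 + 4*b))/2
 h(b) = sqrt(10)*sqrt(-1/(C1 + 4*b))/2


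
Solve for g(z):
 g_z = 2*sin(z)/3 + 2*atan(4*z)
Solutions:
 g(z) = C1 + 2*z*atan(4*z) - log(16*z^2 + 1)/4 - 2*cos(z)/3


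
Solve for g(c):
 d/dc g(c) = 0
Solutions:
 g(c) = C1


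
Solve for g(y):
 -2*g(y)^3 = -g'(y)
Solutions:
 g(y) = -sqrt(2)*sqrt(-1/(C1 + 2*y))/2
 g(y) = sqrt(2)*sqrt(-1/(C1 + 2*y))/2


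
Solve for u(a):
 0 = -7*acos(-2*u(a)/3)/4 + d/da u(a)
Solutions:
 Integral(1/acos(-2*_y/3), (_y, u(a))) = C1 + 7*a/4


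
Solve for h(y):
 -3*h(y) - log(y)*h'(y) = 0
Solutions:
 h(y) = C1*exp(-3*li(y))


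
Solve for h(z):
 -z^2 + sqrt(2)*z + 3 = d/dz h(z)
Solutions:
 h(z) = C1 - z^3/3 + sqrt(2)*z^2/2 + 3*z


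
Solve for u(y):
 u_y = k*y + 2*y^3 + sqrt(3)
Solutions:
 u(y) = C1 + k*y^2/2 + y^4/2 + sqrt(3)*y


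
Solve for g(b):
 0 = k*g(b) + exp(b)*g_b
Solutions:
 g(b) = C1*exp(k*exp(-b))


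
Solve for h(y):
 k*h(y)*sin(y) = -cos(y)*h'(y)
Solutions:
 h(y) = C1*exp(k*log(cos(y)))


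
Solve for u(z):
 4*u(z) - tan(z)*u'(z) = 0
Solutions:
 u(z) = C1*sin(z)^4


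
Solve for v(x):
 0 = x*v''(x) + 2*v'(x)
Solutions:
 v(x) = C1 + C2/x


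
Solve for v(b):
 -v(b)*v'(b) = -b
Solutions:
 v(b) = -sqrt(C1 + b^2)
 v(b) = sqrt(C1 + b^2)


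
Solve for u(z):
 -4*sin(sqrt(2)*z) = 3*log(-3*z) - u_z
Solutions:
 u(z) = C1 + 3*z*log(-z) - 3*z + 3*z*log(3) - 2*sqrt(2)*cos(sqrt(2)*z)


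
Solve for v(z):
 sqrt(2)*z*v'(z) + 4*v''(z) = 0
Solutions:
 v(z) = C1 + C2*erf(2^(3/4)*z/4)


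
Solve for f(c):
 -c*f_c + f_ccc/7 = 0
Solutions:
 f(c) = C1 + Integral(C2*airyai(7^(1/3)*c) + C3*airybi(7^(1/3)*c), c)


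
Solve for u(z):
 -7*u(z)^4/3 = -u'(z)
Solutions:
 u(z) = (-1/(C1 + 7*z))^(1/3)
 u(z) = (-1/(C1 + 7*z))^(1/3)*(-1 - sqrt(3)*I)/2
 u(z) = (-1/(C1 + 7*z))^(1/3)*(-1 + sqrt(3)*I)/2


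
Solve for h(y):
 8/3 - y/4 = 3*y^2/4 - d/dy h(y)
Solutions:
 h(y) = C1 + y^3/4 + y^2/8 - 8*y/3


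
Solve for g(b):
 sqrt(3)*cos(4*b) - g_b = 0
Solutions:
 g(b) = C1 + sqrt(3)*sin(4*b)/4


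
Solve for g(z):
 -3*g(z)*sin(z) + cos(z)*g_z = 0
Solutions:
 g(z) = C1/cos(z)^3


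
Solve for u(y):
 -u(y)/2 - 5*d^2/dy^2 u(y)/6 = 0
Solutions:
 u(y) = C1*sin(sqrt(15)*y/5) + C2*cos(sqrt(15)*y/5)


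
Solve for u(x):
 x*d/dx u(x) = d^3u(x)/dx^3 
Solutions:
 u(x) = C1 + Integral(C2*airyai(x) + C3*airybi(x), x)


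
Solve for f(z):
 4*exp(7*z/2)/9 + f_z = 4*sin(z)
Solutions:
 f(z) = C1 - 8*exp(7*z/2)/63 - 4*cos(z)


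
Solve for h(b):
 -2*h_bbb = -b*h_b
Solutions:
 h(b) = C1 + Integral(C2*airyai(2^(2/3)*b/2) + C3*airybi(2^(2/3)*b/2), b)


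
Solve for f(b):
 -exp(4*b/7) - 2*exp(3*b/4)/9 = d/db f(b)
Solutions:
 f(b) = C1 - 7*exp(4*b/7)/4 - 8*exp(3*b/4)/27


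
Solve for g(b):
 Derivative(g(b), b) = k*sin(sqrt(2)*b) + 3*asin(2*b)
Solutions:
 g(b) = C1 + 3*b*asin(2*b) - sqrt(2)*k*cos(sqrt(2)*b)/2 + 3*sqrt(1 - 4*b^2)/2


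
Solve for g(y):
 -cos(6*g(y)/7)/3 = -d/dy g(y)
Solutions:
 -y/3 - 7*log(sin(6*g(y)/7) - 1)/12 + 7*log(sin(6*g(y)/7) + 1)/12 = C1


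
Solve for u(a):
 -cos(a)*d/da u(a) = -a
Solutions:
 u(a) = C1 + Integral(a/cos(a), a)


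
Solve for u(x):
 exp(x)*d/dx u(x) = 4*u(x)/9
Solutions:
 u(x) = C1*exp(-4*exp(-x)/9)


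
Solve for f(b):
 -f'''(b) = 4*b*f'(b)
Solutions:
 f(b) = C1 + Integral(C2*airyai(-2^(2/3)*b) + C3*airybi(-2^(2/3)*b), b)


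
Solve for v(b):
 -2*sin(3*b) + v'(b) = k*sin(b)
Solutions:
 v(b) = C1 - k*cos(b) - 2*cos(3*b)/3


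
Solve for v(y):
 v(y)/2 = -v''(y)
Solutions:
 v(y) = C1*sin(sqrt(2)*y/2) + C2*cos(sqrt(2)*y/2)


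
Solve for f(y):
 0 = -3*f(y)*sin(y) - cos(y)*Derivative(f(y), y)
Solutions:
 f(y) = C1*cos(y)^3


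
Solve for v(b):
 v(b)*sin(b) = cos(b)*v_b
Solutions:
 v(b) = C1/cos(b)


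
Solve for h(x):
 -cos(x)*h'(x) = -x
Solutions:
 h(x) = C1 + Integral(x/cos(x), x)


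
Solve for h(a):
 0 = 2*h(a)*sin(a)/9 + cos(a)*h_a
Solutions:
 h(a) = C1*cos(a)^(2/9)


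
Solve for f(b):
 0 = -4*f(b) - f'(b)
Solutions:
 f(b) = C1*exp(-4*b)


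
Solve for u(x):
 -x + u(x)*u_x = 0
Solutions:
 u(x) = -sqrt(C1 + x^2)
 u(x) = sqrt(C1 + x^2)


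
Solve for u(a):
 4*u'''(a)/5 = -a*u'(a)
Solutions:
 u(a) = C1 + Integral(C2*airyai(-10^(1/3)*a/2) + C3*airybi(-10^(1/3)*a/2), a)


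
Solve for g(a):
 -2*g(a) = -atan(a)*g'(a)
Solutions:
 g(a) = C1*exp(2*Integral(1/atan(a), a))


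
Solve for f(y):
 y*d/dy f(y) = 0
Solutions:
 f(y) = C1


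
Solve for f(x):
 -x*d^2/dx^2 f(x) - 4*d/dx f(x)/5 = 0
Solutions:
 f(x) = C1 + C2*x^(1/5)


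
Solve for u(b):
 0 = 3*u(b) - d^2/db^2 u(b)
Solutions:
 u(b) = C1*exp(-sqrt(3)*b) + C2*exp(sqrt(3)*b)


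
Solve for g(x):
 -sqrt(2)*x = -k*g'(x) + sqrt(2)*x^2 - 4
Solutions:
 g(x) = C1 + sqrt(2)*x^3/(3*k) + sqrt(2)*x^2/(2*k) - 4*x/k


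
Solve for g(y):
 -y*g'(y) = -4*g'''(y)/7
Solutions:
 g(y) = C1 + Integral(C2*airyai(14^(1/3)*y/2) + C3*airybi(14^(1/3)*y/2), y)


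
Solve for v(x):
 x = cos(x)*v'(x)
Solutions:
 v(x) = C1 + Integral(x/cos(x), x)


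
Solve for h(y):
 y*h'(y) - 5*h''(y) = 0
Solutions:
 h(y) = C1 + C2*erfi(sqrt(10)*y/10)


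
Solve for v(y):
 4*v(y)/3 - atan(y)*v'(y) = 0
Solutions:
 v(y) = C1*exp(4*Integral(1/atan(y), y)/3)
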